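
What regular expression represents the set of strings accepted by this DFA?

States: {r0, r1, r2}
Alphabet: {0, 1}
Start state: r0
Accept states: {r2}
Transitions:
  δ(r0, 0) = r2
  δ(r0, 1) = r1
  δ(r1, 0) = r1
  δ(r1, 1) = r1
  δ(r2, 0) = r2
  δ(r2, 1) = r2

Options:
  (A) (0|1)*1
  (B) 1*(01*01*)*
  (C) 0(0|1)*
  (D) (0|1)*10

Check each option against the DFA on short strings; one disagreement eliminates an option:
  (A) (0|1)*1: on '0' the DFA goes r0 → r2 and accepts (r2 ∈ Accept), but the regex does not match it → eliminate
  (B) 1*(01*01*)*: on ε the DFA stays in r0 and rejects (r0 ∉ Accept), but the regex matches it → eliminate
  (C) 0(0|1)*: agrees with the DFA on every string of length ≤ 6
  (D) (0|1)*10: on '0' the DFA goes r0 → r2 and accepts (r2 ∈ Accept), but the regex does not match it → eliminate
Only (C) is consistent with the DFA.
(C) 0(0|1)*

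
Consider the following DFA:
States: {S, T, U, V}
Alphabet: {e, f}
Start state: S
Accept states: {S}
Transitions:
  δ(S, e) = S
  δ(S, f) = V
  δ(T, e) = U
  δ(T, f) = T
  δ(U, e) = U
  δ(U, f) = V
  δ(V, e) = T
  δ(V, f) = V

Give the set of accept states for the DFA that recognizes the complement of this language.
Complement accept states = All states \ Original accept states
= {S, T, U, V} \ {S}
{T, U, V}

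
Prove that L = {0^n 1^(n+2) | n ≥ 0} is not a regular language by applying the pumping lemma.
Assume L is regular with pumping length p. Idea: pumping the 0-block breaks the fixed offset of 2.
Choose s = 0^p 1^(p+2) ∈ L. By the pumping lemma, s = xyz with |xy| ≤ p, |y| > 0, so y = 0^k with k ≥ 1. Then xy²z = 0^(p+k) 1^(p+2). For this to be in L we would need p+2 = (p+k)+2, i.e. k = 0, contradicting k ≥ 1. So xy²z ∉ L.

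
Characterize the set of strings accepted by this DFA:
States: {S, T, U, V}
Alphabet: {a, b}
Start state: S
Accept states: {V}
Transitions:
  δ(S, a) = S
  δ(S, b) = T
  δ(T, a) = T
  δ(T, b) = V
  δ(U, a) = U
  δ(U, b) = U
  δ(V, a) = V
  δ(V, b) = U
Testing a few strings:
  'bb' → accept
  'ab' → reject
  'abb' → accept
  'ba' → reject
State roles: S=zero b's; T=one b; U=≥ three b's (dead); V=two b's
All strings over {a,b} containing exactly two b's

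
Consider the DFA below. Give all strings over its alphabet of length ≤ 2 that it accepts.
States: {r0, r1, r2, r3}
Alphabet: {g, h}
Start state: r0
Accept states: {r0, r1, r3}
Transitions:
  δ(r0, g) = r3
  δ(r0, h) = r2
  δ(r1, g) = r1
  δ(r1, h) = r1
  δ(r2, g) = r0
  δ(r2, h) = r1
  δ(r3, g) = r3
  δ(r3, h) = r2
ε, g, gg, hg, hh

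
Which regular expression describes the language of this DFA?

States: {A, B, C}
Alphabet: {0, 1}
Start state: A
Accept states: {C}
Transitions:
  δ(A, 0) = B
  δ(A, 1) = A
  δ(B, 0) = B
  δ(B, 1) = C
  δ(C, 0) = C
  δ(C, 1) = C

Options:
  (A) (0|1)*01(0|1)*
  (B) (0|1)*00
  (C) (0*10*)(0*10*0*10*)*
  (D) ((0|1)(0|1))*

Check each option against the DFA on short strings; one disagreement eliminates an option:
  (A) (0|1)*01(0|1)*: agrees with the DFA on every string of length ≤ 6
  (B) (0|1)*00: on '00' the DFA goes A → B → B and rejects (B ∉ Accept), but the regex matches it → eliminate
  (C) (0*10*)(0*10*0*10*)*: on '1' the DFA goes A → A and rejects (A ∉ Accept), but the regex matches it → eliminate
  (D) ((0|1)(0|1))*: on ε the DFA stays in A and rejects (A ∉ Accept), but the regex matches it → eliminate
Only (A) is consistent with the DFA.
(A) (0|1)*01(0|1)*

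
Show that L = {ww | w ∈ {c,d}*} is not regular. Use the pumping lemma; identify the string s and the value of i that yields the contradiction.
Assume L is regular with pumping length p. Idea: pumping the leading c-block breaks the equality of the two halves.
Choose s = c^p d c^p d ∈ L (with w = c^p d). |s| = 2p+2 ≥ p. By the pumping lemma, s = xyz with |xy| ≤ p, |y| > 0, so y = c^k with k ≥ 1, in the first c-block. Then xy²z = c^(p+k) d c^p d, of length 2p+2+k. If k is odd this length is odd, so it cannot be of the form ww. If k is even, each half has length p+1+k/2 ≤ p+k, so the first half lies entirely inside the leading c-block and contains no d, while the second half ends in d; the halves differ. Either way xy²z ∉ L.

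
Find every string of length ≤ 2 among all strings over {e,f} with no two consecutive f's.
ε, e, f, ee, ef, fe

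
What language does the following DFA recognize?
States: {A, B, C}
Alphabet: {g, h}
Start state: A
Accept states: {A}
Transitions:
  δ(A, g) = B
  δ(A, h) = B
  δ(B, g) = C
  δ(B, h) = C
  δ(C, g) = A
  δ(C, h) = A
Testing a few strings:
  'hhgg' → reject
  'h' → reject
  'hhh' → accept
  'gh' → reject
State roles: A=length ≡ 0 (mod 3); B=length ≡ 1 (mod 3); C=length ≡ 2 (mod 3)
All strings over {g,h} whose length is a multiple of 3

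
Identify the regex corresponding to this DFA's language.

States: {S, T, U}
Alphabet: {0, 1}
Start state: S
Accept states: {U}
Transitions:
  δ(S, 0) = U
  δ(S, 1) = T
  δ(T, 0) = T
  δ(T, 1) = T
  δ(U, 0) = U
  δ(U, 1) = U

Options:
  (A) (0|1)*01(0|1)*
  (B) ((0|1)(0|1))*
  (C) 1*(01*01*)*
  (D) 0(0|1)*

Check each option against the DFA on short strings; one disagreement eliminates an option:
  (A) (0|1)*01(0|1)*: on '0' the DFA goes S → U and accepts (U ∈ Accept), but the regex does not match it → eliminate
  (B) ((0|1)(0|1))*: on ε the DFA stays in S and rejects (S ∉ Accept), but the regex matches it → eliminate
  (C) 1*(01*01*)*: on ε the DFA stays in S and rejects (S ∉ Accept), but the regex matches it → eliminate
  (D) 0(0|1)*: agrees with the DFA on every string of length ≤ 6
Only (D) is consistent with the DFA.
(D) 0(0|1)*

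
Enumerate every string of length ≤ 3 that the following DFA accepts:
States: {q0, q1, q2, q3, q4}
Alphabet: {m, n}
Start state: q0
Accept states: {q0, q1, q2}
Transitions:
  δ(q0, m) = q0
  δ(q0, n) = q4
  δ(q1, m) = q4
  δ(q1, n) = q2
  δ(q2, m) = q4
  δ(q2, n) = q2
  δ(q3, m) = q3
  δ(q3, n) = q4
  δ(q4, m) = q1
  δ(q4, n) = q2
ε, m, mm, nm, nn, mmm, mnm, mnn, nmn, nnn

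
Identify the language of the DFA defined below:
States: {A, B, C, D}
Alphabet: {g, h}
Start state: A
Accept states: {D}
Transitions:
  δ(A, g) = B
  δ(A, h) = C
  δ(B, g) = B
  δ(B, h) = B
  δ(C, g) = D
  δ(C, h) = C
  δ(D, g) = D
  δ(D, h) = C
Testing a few strings:
  'hg' → accept
  'g' → reject
  'gh' → reject
  'ghg' → reject
State roles: A=no input read; B=started with g (dead); C=started with h, last symbol h; D=started with h, last symbol g
All strings over {g,h} that start with h and end with g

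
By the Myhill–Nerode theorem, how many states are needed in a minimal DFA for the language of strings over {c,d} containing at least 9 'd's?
By Myhill–Nerode, count the distinguishable equivalence classes: 10 classes — having seen 0, 1, …, 8, or ≥9 copies of 'd'; any two classes i < j (j ≤ 9) are distinguished by the string d^(9−j), which takes class j to 9 copies (accepted) but leaves class i below 9 (rejected).
10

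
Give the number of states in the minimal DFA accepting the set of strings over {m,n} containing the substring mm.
By Myhill–Nerode, count the distinguishable equivalence classes: 3 classes — one per longest suffix of the input that is a prefix of 'mm' (lengths 0 through 1), plus an absorbing 'already seen mm' class.
3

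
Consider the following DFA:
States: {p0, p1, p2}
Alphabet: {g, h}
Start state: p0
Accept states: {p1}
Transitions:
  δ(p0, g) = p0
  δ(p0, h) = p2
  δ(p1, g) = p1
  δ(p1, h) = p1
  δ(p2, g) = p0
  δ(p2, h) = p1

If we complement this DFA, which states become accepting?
Complement accept states = All states \ Original accept states
= {p0, p1, p2} \ {p1}
{p0, p2}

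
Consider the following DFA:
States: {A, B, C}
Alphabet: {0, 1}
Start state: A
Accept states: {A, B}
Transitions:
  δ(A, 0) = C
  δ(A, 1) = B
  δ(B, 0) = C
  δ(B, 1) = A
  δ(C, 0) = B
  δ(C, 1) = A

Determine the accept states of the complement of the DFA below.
Complement accept states = All states \ Original accept states
= {A, B, C} \ {A, B}
{C}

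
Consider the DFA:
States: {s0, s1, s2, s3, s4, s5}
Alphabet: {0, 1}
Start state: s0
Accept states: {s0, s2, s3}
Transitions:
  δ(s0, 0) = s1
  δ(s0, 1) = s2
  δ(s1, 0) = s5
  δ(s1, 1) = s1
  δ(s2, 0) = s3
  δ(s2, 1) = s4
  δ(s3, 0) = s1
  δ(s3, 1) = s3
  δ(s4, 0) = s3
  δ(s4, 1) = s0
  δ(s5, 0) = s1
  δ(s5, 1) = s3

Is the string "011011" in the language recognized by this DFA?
Processing string "011011":
  s0 --0--> s1
  s1 --1--> s1
  s1 --1--> s1
  s1 --0--> s5
  s5 --1--> s3
  s3 --1--> s3
Final state: s3
Accept states: {s0, s2, s3}
Yes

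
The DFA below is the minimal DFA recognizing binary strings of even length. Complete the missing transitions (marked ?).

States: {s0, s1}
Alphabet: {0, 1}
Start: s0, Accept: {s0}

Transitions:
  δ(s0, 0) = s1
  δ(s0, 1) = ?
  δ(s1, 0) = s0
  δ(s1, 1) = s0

From the language and accept set, identify what each state tracks — s0: even length so far; s1: odd length so far.
Each missing δ(q, a) is the state matching the new tracked value after reading a.
δ(s0, 1) = s1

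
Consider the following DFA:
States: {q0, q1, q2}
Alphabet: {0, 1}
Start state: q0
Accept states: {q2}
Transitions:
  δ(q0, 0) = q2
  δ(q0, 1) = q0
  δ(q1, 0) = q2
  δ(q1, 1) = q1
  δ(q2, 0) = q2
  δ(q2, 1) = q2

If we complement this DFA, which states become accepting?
Complement accept states = All states \ Original accept states
= {q0, q1, q2} \ {q2}
{q0, q1}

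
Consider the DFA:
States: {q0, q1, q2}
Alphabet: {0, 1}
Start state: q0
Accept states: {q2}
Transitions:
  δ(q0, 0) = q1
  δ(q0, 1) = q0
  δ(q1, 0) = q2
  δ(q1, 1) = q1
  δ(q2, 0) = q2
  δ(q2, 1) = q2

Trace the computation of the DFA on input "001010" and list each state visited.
read '0': q0 → q1
  read '0': q1 → q2
  read '1': q2 → q2
  read '0': q2 → q2
  read '1': q2 → q2
  read '0': q2 → q2
q0 -> q1 -> q2 -> q2 -> q2 -> q2 -> q2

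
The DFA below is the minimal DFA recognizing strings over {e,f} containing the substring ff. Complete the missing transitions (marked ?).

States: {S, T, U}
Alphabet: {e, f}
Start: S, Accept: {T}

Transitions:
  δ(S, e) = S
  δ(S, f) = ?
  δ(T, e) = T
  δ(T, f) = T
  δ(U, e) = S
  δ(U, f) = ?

From the language and accept set, identify what each state tracks — S: no progress toward ff; T: substring ff seen; U: one trailing f.
Each missing δ(q, a) is the state matching the new tracked value after reading a.
δ(S, f) = U; δ(U, f) = T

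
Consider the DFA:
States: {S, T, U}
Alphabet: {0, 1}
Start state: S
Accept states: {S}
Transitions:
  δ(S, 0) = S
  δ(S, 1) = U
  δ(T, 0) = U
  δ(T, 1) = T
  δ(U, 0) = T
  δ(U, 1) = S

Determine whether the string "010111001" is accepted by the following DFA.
Processing string "010111001":
  S --0--> S
  S --1--> U
  U --0--> T
  T --1--> T
  T --1--> T
  T --1--> T
  T --0--> U
  U --0--> T
  T --1--> T
Final state: T
Accept states: {S}
No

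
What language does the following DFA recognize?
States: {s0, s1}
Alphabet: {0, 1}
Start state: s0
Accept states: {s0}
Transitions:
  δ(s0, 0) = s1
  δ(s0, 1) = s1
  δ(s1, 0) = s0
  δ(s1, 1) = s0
Testing a few strings:
  '01' → accept
  '1' → reject
  '000' → reject
  '001' → reject
State roles: s0=even length so far; s1=odd length so far
All binary strings of even length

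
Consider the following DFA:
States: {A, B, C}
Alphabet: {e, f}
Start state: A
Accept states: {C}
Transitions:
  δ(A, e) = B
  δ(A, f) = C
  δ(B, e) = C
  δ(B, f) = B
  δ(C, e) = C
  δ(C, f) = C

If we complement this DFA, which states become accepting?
Complement accept states = All states \ Original accept states
= {A, B, C} \ {C}
{A, B}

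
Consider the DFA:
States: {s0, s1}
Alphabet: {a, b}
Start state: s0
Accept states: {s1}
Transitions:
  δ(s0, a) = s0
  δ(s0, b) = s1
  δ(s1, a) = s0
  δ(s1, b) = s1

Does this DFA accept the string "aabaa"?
Processing string "aabaa":
  s0 --a--> s0
  s0 --a--> s0
  s0 --b--> s1
  s1 --a--> s0
  s0 --a--> s0
Final state: s0
Accept states: {s1}
No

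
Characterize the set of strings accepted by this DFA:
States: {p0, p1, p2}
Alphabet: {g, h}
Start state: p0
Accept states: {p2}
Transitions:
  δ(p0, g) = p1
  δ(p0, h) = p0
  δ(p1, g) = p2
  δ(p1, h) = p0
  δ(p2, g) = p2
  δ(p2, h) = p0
Testing a few strings:
  'hggg' → accept
  'g' → reject
  'ggg' → accept
  'h' → reject
State roles: p0=last symbol not g; p1=one trailing g; p2=two trailing g's
All strings over {g,h} ending with gg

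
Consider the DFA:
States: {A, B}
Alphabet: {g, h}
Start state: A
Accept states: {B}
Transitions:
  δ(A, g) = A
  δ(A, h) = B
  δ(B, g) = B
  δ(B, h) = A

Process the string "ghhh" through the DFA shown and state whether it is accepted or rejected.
Processing string "ghhh":
  A --g--> A
  A --h--> B
  B --h--> A
  A --h--> B
Final state: B
Accept states: {B}
Yes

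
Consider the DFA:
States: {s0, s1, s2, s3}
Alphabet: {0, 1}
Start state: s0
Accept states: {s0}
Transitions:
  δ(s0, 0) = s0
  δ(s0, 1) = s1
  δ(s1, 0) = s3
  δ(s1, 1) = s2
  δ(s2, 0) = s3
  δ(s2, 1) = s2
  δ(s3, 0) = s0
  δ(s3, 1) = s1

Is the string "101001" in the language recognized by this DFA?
Processing string "101001":
  s0 --1--> s1
  s1 --0--> s3
  s3 --1--> s1
  s1 --0--> s3
  s3 --0--> s0
  s0 --1--> s1
Final state: s1
Accept states: {s0}
No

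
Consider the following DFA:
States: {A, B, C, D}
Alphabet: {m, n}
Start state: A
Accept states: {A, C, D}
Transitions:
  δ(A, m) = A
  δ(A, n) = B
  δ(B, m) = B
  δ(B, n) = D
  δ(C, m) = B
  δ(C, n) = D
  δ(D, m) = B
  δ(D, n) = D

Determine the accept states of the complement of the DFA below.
Complement accept states = All states \ Original accept states
= {A, B, C, D} \ {A, C, D}
{B}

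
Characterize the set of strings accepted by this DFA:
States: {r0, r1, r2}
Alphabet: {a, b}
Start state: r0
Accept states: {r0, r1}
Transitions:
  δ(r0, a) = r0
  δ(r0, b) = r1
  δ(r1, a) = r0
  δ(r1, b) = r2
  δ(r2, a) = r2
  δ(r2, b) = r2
Testing a few strings:
  'bbaa' → reject
  'baaa' → accept
  'baba' → accept
  'abb' → reject
State roles: r0=last symbol not b (ok); r1=last symbol b (ok); r2=saw bb (dead)
All strings over {a,b} with no two consecutive b's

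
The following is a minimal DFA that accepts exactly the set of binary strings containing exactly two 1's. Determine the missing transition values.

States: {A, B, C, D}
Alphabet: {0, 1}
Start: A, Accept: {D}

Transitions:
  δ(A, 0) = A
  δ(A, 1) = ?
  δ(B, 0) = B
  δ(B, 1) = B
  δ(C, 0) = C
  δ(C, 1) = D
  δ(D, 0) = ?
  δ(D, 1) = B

From the language and accept set, identify what each state tracks — A: zero 1's; B: ≥ three 1's (dead); C: one 1; D: two 1's.
Each missing δ(q, a) is the state matching the new tracked value after reading a.
δ(A, 1) = C; δ(D, 0) = D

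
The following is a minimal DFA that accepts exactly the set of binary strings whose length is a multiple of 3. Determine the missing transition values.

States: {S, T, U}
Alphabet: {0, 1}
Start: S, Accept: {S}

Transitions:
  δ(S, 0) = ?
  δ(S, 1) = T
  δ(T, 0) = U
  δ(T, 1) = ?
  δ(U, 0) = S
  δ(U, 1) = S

From the language and accept set, identify what each state tracks — S: length ≡ 0 (mod 3); T: length ≡ 1 (mod 3); U: length ≡ 2 (mod 3).
Each missing δ(q, a) is the state matching the new tracked value after reading a.
δ(S, 0) = T; δ(T, 1) = U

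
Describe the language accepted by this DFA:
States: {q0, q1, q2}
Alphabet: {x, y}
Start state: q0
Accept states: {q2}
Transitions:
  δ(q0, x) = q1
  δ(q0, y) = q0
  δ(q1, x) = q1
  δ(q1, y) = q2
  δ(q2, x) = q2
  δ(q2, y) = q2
Testing a few strings:
  'xxx' → reject
  'y' → reject
  'yxxx' → reject
  'yx' → reject
State roles: q0=no x seen yet; q1=seen a x, waiting for y; q2=substring xy seen
All strings over {x,y} containing the substring xy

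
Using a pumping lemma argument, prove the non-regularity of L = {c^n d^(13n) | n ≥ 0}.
Assume L is regular with pumping length p. Idea: pumping the c-block breaks the 1:13 ratio.
Choose s = c^p d^(13p) (length 14p ≥ p). By the pumping lemma, s = xyz with |xy| ≤ p, |y| > 0, so y = c^k with k ≥ 1. Then xy²z = c^(p+k) d^(13p). For this to be in L we would need 13p = 13(p+k), i.e. 13k = 0, contradicting k ≥ 1. So xy²z ∉ L.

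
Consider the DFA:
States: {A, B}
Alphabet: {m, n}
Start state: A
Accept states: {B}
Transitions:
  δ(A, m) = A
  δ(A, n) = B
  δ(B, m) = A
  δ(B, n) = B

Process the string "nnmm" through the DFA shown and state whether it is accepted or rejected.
Processing string "nnmm":
  A --n--> B
  B --n--> B
  B --m--> A
  A --m--> A
Final state: A
Accept states: {B}
No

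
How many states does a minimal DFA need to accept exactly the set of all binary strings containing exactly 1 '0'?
By Myhill–Nerode, count the distinguishable equivalence classes: 3 classes — having seen 0, 1, or >1 copies of '0'; the count-1 class is the only accepting one and >1 is dead.
3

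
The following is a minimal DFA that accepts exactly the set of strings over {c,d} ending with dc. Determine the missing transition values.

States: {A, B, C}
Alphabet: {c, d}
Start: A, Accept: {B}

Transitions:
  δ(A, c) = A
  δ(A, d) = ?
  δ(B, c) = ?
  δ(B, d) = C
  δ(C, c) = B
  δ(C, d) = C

From the language and accept set, identify what each state tracks — A: no suffix match; B: suffix is dc; C: one trailing d.
Each missing δ(q, a) is the state matching the new tracked value after reading a.
δ(A, d) = C; δ(B, c) = A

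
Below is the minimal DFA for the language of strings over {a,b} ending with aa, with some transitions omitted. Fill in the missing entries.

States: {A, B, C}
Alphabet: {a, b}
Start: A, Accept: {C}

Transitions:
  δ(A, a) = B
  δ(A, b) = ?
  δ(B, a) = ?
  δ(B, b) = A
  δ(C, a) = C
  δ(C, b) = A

From the language and accept set, identify what each state tracks — A: last symbol not a; B: one trailing a; C: two trailing a's.
Each missing δ(q, a) is the state matching the new tracked value after reading a.
δ(A, b) = A; δ(B, a) = C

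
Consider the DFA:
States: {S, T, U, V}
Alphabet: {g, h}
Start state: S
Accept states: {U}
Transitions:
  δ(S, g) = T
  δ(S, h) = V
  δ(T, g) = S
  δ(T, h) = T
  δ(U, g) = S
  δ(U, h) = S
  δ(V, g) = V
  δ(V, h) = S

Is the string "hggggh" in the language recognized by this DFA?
Processing string "hggggh":
  S --h--> V
  V --g--> V
  V --g--> V
  V --g--> V
  V --g--> V
  V --h--> S
Final state: S
Accept states: {U}
No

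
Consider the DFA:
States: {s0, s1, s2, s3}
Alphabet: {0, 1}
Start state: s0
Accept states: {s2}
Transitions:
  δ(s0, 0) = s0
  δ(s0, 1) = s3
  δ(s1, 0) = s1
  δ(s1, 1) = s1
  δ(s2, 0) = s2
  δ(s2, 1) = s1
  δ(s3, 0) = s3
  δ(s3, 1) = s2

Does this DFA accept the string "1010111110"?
Processing string "1010111110":
  s0 --1--> s3
  s3 --0--> s3
  s3 --1--> s2
  s2 --0--> s2
  s2 --1--> s1
  s1 --1--> s1
  s1 --1--> s1
  s1 --1--> s1
  s1 --1--> s1
  s1 --0--> s1
Final state: s1
Accept states: {s2}
No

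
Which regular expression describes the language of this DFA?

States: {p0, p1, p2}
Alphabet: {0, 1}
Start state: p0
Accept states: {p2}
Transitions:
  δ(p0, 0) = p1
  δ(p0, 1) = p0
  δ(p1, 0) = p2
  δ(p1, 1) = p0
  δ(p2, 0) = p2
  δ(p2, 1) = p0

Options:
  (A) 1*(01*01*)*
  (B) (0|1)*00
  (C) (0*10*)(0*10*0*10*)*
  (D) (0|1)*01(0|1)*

Check each option against the DFA on short strings; one disagreement eliminates an option:
  (A) 1*(01*01*)*: on ε the DFA stays in p0 and rejects (p0 ∉ Accept), but the regex matches it → eliminate
  (B) (0|1)*00: agrees with the DFA on every string of length ≤ 6
  (C) (0*10*)(0*10*0*10*)*: on '1' the DFA goes p0 → p0 and rejects (p0 ∉ Accept), but the regex matches it → eliminate
  (D) (0|1)*01(0|1)*: on '00' the DFA goes p0 → p1 → p2 and accepts (p2 ∈ Accept), but the regex does not match it → eliminate
Only (B) is consistent with the DFA.
(B) (0|1)*00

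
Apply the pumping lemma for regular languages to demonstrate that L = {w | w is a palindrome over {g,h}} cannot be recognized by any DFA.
Assume L is regular with pumping length p. Idea: pumping the leading g-block breaks the symmetry.
Choose s = g^p h g^p (a palindrome of length 2p+1 ≥ p). By the pumping lemma, s = xyz with |xy| ≤ p, |y| > 0, so y = g^k with k > 0 (xy lies entirely in the first g^p). Then xy²z = g^(p+k) h g^p, which is not a palindrome since p+k ≠ p.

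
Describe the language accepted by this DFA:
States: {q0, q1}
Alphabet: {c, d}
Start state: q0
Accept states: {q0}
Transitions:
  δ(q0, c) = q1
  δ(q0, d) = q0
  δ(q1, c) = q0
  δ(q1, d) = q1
Testing a few strings:
  'c' → reject
  'ccc' → reject
  'd' → accept
  'ccd' → accept
State roles: q0=even number of c's so far; q1=odd number of c's so far
All strings over {c,d} with an even number of c's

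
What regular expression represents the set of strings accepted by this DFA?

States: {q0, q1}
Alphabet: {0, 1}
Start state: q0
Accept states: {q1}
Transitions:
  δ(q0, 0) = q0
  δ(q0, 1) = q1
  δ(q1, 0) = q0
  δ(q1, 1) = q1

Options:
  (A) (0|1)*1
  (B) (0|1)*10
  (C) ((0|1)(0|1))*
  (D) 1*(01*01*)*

Check each option against the DFA on short strings; one disagreement eliminates an option:
  (A) (0|1)*1: agrees with the DFA on every string of length ≤ 6
  (B) (0|1)*10: on '1' the DFA goes q0 → q1 and accepts (q1 ∈ Accept), but the regex does not match it → eliminate
  (C) ((0|1)(0|1))*: on ε the DFA stays in q0 and rejects (q0 ∉ Accept), but the regex matches it → eliminate
  (D) 1*(01*01*)*: on ε the DFA stays in q0 and rejects (q0 ∉ Accept), but the regex matches it → eliminate
Only (A) is consistent with the DFA.
(A) (0|1)*1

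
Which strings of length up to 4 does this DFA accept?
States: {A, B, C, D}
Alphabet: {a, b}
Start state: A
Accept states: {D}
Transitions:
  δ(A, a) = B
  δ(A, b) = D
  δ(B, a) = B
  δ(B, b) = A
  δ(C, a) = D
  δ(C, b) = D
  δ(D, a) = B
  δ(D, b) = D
b, bb, abb, bbb, aabb, abbb, babb, bbbb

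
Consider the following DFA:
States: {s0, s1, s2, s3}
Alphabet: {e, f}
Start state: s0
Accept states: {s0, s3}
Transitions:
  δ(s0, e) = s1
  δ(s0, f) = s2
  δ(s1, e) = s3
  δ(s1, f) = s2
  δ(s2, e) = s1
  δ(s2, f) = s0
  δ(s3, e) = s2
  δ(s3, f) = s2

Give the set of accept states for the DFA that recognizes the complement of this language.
Complement accept states = All states \ Original accept states
= {s0, s1, s2, s3} \ {s0, s3}
{s1, s2}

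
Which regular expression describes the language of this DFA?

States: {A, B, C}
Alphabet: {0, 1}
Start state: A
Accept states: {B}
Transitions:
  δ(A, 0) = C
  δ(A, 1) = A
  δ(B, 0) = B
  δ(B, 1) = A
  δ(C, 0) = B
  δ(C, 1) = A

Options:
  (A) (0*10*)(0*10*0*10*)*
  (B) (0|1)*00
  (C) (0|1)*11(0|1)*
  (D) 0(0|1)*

Check each option against the DFA on short strings; one disagreement eliminates an option:
  (A) (0*10*)(0*10*0*10*)*: on '1' the DFA goes A → A and rejects (A ∉ Accept), but the regex matches it → eliminate
  (B) (0|1)*00: agrees with the DFA on every string of length ≤ 6
  (C) (0|1)*11(0|1)*: on '00' the DFA goes A → C → B and accepts (B ∈ Accept), but the regex does not match it → eliminate
  (D) 0(0|1)*: on '0' the DFA goes A → C and rejects (C ∉ Accept), but the regex matches it → eliminate
Only (B) is consistent with the DFA.
(B) (0|1)*00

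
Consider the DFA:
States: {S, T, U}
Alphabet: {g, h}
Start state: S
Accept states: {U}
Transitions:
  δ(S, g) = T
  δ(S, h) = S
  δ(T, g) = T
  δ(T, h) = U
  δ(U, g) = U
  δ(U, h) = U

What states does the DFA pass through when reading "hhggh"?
read 'h': S → S
  read 'h': S → S
  read 'g': S → T
  read 'g': T → T
  read 'h': T → U
S -> S -> S -> T -> T -> U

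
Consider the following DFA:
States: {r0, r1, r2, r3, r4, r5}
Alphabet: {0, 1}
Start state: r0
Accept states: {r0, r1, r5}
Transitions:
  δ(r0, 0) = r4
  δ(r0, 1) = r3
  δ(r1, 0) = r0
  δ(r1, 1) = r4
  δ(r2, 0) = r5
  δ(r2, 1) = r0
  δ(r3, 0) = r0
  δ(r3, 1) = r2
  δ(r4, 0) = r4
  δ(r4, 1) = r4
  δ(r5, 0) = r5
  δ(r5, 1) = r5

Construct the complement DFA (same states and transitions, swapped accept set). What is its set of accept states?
Complement accept states = All states \ Original accept states
= {r0, r1, r2, r3, r4, r5} \ {r0, r1, r5}
{r2, r3, r4}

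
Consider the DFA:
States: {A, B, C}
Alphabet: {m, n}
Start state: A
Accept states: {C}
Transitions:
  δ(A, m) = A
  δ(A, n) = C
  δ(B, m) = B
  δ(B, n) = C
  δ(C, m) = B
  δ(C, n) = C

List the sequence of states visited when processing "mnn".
read 'm': A → A
  read 'n': A → C
  read 'n': C → C
A -> A -> C -> C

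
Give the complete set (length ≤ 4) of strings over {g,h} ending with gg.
gg, ggg, hgg, gggg, ghgg, hggg, hhgg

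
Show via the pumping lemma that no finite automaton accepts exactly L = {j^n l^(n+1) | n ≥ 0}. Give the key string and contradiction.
Assume L is regular with pumping length p. Idea: pumping the j-block breaks the fixed offset of 1.
Choose s = j^p l^(p+1) ∈ L. By the pumping lemma, s = xyz with |xy| ≤ p, |y| > 0, so y = j^k with k ≥ 1. Then xy²z = j^(p+k) l^(p+1). For this to be in L we would need p+1 = (p+k)+1, i.e. k = 0, contradicting k ≥ 1. So xy²z ∉ L.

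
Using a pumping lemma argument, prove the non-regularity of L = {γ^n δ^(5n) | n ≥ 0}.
Assume L is regular with pumping length p. Idea: pumping the γ-block breaks the 1:5 ratio.
Choose s = γ^p δ^(5p) (length 6p ≥ p). By the pumping lemma, s = xyz with |xy| ≤ p, |y| > 0, so y = γ^k with k ≥ 1. Then xy²z = γ^(p+k) δ^(5p). For this to be in L we would need 5p = 5(p+k), i.e. 5k = 0, contradicting k ≥ 1. So xy²z ∉ L.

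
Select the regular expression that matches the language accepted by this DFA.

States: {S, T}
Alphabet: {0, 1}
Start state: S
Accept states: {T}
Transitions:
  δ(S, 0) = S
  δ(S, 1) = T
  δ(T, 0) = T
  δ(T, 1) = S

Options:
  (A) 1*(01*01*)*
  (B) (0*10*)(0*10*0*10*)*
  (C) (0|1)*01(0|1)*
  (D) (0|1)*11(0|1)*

Check each option against the DFA on short strings; one disagreement eliminates an option:
  (A) 1*(01*01*)*: on ε the DFA stays in S and rejects (S ∉ Accept), but the regex matches it → eliminate
  (B) (0*10*)(0*10*0*10*)*: agrees with the DFA on every string of length ≤ 6
  (C) (0|1)*01(0|1)*: on '1' the DFA goes S → T and accepts (T ∈ Accept), but the regex does not match it → eliminate
  (D) (0|1)*11(0|1)*: on '1' the DFA goes S → T and accepts (T ∈ Accept), but the regex does not match it → eliminate
Only (B) is consistent with the DFA.
(B) (0*10*)(0*10*0*10*)*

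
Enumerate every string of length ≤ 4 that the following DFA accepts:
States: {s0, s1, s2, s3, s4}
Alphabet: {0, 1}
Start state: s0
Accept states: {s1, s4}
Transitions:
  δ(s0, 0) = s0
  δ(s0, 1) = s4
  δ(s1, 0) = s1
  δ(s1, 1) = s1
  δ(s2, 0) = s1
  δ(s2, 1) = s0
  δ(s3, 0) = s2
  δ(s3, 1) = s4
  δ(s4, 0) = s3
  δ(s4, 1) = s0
1, 01, 001, 101, 111, 0001, 0101, 0111, 1000, 1101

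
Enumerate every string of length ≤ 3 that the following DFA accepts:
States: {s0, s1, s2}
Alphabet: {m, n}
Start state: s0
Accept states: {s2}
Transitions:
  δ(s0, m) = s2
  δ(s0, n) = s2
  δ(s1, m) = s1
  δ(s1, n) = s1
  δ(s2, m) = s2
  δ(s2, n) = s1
m, n, mm, nm, mmm, nmm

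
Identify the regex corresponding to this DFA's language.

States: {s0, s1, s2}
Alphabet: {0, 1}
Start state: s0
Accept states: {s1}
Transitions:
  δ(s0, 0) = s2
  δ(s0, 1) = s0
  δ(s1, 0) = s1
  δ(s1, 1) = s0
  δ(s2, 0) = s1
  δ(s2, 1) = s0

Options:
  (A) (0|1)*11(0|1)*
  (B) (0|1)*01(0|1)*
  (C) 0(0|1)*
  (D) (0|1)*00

Check each option against the DFA on short strings; one disagreement eliminates an option:
  (A) (0|1)*11(0|1)*: on '00' the DFA goes s0 → s2 → s1 and accepts (s1 ∈ Accept), but the regex does not match it → eliminate
  (B) (0|1)*01(0|1)*: on '00' the DFA goes s0 → s2 → s1 and accepts (s1 ∈ Accept), but the regex does not match it → eliminate
  (C) 0(0|1)*: on '0' the DFA goes s0 → s2 and rejects (s2 ∉ Accept), but the regex matches it → eliminate
  (D) (0|1)*00: agrees with the DFA on every string of length ≤ 6
Only (D) is consistent with the DFA.
(D) (0|1)*00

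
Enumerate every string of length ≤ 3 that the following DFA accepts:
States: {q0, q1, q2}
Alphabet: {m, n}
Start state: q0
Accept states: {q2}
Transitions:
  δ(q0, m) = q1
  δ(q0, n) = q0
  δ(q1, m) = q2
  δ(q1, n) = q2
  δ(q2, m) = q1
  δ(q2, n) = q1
mm, mn, nmm, nmn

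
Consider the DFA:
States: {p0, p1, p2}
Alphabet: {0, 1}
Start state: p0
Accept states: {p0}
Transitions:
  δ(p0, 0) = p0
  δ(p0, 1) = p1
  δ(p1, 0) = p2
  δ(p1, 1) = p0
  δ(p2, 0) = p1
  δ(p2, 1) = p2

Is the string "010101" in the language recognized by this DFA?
Processing string "010101":
  p0 --0--> p0
  p0 --1--> p1
  p1 --0--> p2
  p2 --1--> p2
  p2 --0--> p1
  p1 --1--> p0
Final state: p0
Accept states: {p0}
Yes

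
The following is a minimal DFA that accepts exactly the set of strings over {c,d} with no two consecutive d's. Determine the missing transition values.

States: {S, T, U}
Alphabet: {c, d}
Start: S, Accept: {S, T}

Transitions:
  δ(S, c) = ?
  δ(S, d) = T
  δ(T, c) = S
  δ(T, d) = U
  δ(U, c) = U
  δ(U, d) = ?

From the language and accept set, identify what each state tracks — S: last symbol not d (ok); T: last symbol d (ok); U: saw dd (dead).
Each missing δ(q, a) is the state matching the new tracked value after reading a.
δ(S, c) = S; δ(U, d) = U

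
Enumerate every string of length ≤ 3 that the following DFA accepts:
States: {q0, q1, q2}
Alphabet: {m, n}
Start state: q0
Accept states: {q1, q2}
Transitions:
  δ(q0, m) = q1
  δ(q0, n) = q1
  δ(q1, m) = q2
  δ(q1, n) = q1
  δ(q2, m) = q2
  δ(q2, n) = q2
m, n, mm, mn, nm, nn, mmm, mmn, mnm, mnn, nmm, nmn, nnm, nnn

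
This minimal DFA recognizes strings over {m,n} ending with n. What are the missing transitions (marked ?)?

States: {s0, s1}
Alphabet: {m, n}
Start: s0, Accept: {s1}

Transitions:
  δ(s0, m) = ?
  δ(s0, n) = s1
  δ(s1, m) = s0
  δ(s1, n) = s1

From the language and accept set, identify what each state tracks — s0: last symbol not n; s1: last symbol is n.
Each missing δ(q, a) is the state matching the new tracked value after reading a.
δ(s0, m) = s0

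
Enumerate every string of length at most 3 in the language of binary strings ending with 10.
10, 010, 110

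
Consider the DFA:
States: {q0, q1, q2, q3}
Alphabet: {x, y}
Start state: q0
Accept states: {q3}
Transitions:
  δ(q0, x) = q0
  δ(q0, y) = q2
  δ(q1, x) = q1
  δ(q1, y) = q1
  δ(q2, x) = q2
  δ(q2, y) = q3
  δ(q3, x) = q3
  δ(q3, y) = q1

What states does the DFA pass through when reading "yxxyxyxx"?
read 'y': q0 → q2
  read 'x': q2 → q2
  read 'x': q2 → q2
  read 'y': q2 → q3
  read 'x': q3 → q3
  read 'y': q3 → q1
  read 'x': q1 → q1
  read 'x': q1 → q1
q0 -> q2 -> q2 -> q2 -> q3 -> q3 -> q1 -> q1 -> q1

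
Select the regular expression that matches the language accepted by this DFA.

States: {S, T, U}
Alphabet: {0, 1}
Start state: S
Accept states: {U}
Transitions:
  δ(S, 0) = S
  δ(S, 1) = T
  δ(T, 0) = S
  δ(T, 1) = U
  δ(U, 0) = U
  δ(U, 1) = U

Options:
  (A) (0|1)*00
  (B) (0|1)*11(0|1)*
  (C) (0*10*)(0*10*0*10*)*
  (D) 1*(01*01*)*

Check each option against the DFA on short strings; one disagreement eliminates an option:
  (A) (0|1)*00: on '00' the DFA goes S → S → S and rejects (S ∉ Accept), but the regex matches it → eliminate
  (B) (0|1)*11(0|1)*: agrees with the DFA on every string of length ≤ 6
  (C) (0*10*)(0*10*0*10*)*: on '1' the DFA goes S → T and rejects (T ∉ Accept), but the regex matches it → eliminate
  (D) 1*(01*01*)*: on ε the DFA stays in S and rejects (S ∉ Accept), but the regex matches it → eliminate
Only (B) is consistent with the DFA.
(B) (0|1)*11(0|1)*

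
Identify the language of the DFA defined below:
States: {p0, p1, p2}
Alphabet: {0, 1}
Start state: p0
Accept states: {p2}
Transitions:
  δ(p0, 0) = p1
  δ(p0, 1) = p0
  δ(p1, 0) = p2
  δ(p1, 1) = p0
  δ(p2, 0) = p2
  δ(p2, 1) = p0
Testing a few strings:
  '0' → reject
  '1111' → reject
  '1000' → accept
  '1' → reject
State roles: p0=last symbol not 0; p1=one trailing 0; p2=two trailing 0's
All binary strings ending with 00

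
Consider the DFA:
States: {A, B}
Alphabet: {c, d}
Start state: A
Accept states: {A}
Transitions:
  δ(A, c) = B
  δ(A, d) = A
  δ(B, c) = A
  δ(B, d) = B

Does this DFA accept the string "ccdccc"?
Processing string "ccdccc":
  A --c--> B
  B --c--> A
  A --d--> A
  A --c--> B
  B --c--> A
  A --c--> B
Final state: B
Accept states: {A}
No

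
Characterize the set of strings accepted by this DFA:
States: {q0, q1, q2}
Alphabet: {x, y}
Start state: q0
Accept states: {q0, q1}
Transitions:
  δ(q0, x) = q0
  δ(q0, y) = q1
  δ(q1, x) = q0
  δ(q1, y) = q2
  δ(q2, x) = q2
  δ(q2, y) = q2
Testing a few strings:
  'yx' → accept
  'yxy' → accept
  'xx' → accept
  'yxx' → accept
State roles: q0=last symbol not y (ok); q1=last symbol y (ok); q2=saw yy (dead)
All strings over {x,y} with no two consecutive y's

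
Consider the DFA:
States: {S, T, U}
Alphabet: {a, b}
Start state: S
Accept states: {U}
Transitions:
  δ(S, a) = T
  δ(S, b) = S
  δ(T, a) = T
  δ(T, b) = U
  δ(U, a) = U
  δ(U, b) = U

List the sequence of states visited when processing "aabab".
read 'a': S → T
  read 'a': T → T
  read 'b': T → U
  read 'a': U → U
  read 'b': U → U
S -> T -> T -> U -> U -> U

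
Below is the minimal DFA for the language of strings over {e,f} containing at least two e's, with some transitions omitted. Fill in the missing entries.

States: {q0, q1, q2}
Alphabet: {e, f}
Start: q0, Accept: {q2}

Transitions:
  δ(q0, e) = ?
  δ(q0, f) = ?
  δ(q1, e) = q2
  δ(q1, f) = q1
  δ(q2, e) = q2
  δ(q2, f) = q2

From the language and accept set, identify what each state tracks — q0: zero e's seen; q1: one e seen; q2: ≥ two e's seen.
Each missing δ(q, a) is the state matching the new tracked value after reading a.
δ(q0, e) = q1; δ(q0, f) = q0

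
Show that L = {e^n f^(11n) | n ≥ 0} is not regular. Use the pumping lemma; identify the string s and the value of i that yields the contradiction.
Assume L is regular with pumping length p. Idea: pumping the e-block breaks the 1:11 ratio.
Choose s = e^p f^(11p) (length 12p ≥ p). By the pumping lemma, s = xyz with |xy| ≤ p, |y| > 0, so y = e^k with k ≥ 1. Then xy²z = e^(p+k) f^(11p). For this to be in L we would need 11p = 11(p+k), i.e. 11k = 0, contradicting k ≥ 1. So xy²z ∉ L.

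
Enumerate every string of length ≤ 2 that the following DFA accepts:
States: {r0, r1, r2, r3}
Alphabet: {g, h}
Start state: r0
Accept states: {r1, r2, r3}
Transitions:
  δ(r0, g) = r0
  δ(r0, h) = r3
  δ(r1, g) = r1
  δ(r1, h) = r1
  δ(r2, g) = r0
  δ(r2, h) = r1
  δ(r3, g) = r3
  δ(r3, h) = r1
h, gh, hg, hh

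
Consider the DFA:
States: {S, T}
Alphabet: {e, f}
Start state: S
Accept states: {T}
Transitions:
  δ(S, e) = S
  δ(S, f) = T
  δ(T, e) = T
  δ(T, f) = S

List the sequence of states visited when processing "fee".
read 'f': S → T
  read 'e': T → T
  read 'e': T → T
S -> T -> T -> T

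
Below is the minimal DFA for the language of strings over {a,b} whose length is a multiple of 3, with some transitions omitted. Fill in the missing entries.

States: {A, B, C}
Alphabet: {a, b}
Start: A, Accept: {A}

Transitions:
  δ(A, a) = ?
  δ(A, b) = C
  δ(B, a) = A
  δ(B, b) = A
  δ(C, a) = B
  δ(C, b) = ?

From the language and accept set, identify what each state tracks — A: length ≡ 0 (mod 3); B: length ≡ 2 (mod 3); C: length ≡ 1 (mod 3).
Each missing δ(q, a) is the state matching the new tracked value after reading a.
δ(A, a) = C; δ(C, b) = B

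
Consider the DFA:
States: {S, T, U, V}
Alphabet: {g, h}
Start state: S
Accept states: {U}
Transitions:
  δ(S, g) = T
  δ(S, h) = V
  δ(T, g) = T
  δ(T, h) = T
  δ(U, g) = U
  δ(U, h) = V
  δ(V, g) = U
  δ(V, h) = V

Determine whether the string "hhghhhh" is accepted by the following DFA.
Processing string "hhghhhh":
  S --h--> V
  V --h--> V
  V --g--> U
  U --h--> V
  V --h--> V
  V --h--> V
  V --h--> V
Final state: V
Accept states: {U}
No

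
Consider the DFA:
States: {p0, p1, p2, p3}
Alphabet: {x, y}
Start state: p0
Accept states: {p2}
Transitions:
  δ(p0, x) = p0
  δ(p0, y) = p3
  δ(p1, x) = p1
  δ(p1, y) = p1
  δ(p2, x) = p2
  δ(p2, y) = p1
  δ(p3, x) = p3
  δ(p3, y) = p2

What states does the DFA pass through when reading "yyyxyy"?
read 'y': p0 → p3
  read 'y': p3 → p2
  read 'y': p2 → p1
  read 'x': p1 → p1
  read 'y': p1 → p1
  read 'y': p1 → p1
p0 -> p3 -> p2 -> p1 -> p1 -> p1 -> p1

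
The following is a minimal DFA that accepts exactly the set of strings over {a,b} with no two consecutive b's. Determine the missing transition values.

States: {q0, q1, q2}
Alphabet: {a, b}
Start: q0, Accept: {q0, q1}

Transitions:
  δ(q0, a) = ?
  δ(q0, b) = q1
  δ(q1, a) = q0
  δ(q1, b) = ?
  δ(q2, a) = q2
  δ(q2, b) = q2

From the language and accept set, identify what each state tracks — q0: last symbol not b (ok); q1: last symbol b (ok); q2: saw bb (dead).
Each missing δ(q, a) is the state matching the new tracked value after reading a.
δ(q0, a) = q0; δ(q1, b) = q2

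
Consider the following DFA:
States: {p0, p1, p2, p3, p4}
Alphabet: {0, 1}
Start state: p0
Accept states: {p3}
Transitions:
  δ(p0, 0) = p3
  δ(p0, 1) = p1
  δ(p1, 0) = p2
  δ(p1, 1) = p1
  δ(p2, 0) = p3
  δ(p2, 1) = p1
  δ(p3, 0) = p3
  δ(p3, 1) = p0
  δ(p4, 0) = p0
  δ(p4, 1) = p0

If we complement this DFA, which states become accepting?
Complement accept states = All states \ Original accept states
= {p0, p1, p2, p3, p4} \ {p3}
{p0, p1, p2, p4}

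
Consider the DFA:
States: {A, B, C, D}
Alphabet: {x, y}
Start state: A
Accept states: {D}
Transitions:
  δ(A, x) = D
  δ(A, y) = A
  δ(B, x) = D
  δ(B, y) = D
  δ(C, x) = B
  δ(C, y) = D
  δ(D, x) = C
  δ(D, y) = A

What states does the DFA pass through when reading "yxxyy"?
read 'y': A → A
  read 'x': A → D
  read 'x': D → C
  read 'y': C → D
  read 'y': D → A
A -> A -> D -> C -> D -> A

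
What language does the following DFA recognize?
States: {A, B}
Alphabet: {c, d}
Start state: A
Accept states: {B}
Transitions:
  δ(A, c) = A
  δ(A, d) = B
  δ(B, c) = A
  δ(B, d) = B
Testing a few strings:
  'cdd' → accept
  'cd' → accept
  'cdc' → reject
  'dc' → reject
State roles: A=last symbol not d; B=last symbol is d
All strings over {c,d} ending with d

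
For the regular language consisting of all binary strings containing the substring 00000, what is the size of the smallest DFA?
By Myhill–Nerode, count the distinguishable equivalence classes: 6 classes — one per longest suffix of the input that is a prefix of '00000' (lengths 0 through 4), plus an absorbing 'already seen 00000' class.
6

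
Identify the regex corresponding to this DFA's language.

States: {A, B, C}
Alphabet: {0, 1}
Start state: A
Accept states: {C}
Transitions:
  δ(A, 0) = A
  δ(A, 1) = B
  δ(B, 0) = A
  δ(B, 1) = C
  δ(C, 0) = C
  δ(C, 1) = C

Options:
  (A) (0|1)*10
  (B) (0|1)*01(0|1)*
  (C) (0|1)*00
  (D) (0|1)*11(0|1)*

Check each option against the DFA on short strings; one disagreement eliminates an option:
  (A) (0|1)*10: on '10' the DFA goes A → B → A and rejects (A ∉ Accept), but the regex matches it → eliminate
  (B) (0|1)*01(0|1)*: on '01' the DFA goes A → A → B and rejects (B ∉ Accept), but the regex matches it → eliminate
  (C) (0|1)*00: on '00' the DFA goes A → A → A and rejects (A ∉ Accept), but the regex matches it → eliminate
  (D) (0|1)*11(0|1)*: agrees with the DFA on every string of length ≤ 6
Only (D) is consistent with the DFA.
(D) (0|1)*11(0|1)*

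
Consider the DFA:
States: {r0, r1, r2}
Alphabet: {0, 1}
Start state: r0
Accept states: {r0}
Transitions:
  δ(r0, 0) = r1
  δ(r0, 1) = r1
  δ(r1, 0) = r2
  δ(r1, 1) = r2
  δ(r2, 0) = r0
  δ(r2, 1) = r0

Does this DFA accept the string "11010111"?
Processing string "11010111":
  r0 --1--> r1
  r1 --1--> r2
  r2 --0--> r0
  r0 --1--> r1
  r1 --0--> r2
  r2 --1--> r0
  r0 --1--> r1
  r1 --1--> r2
Final state: r2
Accept states: {r0}
No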